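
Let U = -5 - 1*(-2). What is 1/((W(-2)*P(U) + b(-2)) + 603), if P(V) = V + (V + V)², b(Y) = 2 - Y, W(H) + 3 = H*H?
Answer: 1/640 ≈ 0.0015625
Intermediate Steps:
W(H) = -3 + H² (W(H) = -3 + H*H = -3 + H²)
U = -3 (U = -5 + 2 = -3)
P(V) = V + 4*V² (P(V) = V + (2*V)² = V + 4*V²)
1/((W(-2)*P(U) + b(-2)) + 603) = 1/(((-3 + (-2)²)*(-3*(1 + 4*(-3))) + (2 - 1*(-2))) + 603) = 1/(((-3 + 4)*(-3*(1 - 12)) + (2 + 2)) + 603) = 1/((1*(-3*(-11)) + 4) + 603) = 1/((1*33 + 4) + 603) = 1/((33 + 4) + 603) = 1/(37 + 603) = 1/640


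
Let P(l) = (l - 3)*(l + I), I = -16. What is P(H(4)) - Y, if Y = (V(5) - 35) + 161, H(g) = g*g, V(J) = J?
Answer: -131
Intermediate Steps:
H(g) = g**2
P(l) = (-16 + l)*(-3 + l) (P(l) = (l - 3)*(l - 16) = (-3 + l)*(-16 + l) = (-16 + l)*(-3 + l))
Y = 131 (Y = (5 - 35) + 161 = -30 + 161 = 131)
P(H(4)) - Y = (48 + (4**2)**2 - 19*4**2) - 1*131 = (48 + 16**2 - 19*16) - 131 = (48 + 256 - 304) - 131 = 0 - 131 = -131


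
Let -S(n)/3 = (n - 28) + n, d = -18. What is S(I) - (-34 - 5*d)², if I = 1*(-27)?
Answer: -2890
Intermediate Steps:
I = -27
S(n) = 84 - 6*n (S(n) = -3*((n - 28) + n) = -3*((-28 + n) + n) = -3*(-28 + 2*n) = 84 - 6*n)
S(I) - (-34 - 5*d)² = (84 - 6*(-27)) - (-34 - 5*(-18))² = (84 + 162) - (-34 + 90)² = 246 - 1*56² = 246 - 1*3136 = 246 - 3136 = -2890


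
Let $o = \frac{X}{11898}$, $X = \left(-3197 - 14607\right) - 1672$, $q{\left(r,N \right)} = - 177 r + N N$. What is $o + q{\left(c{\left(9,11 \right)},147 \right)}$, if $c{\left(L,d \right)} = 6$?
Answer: $\frac{13580485}{661} \approx 20545.0$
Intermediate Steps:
$q{\left(r,N \right)} = N^{2} - 177 r$ ($q{\left(r,N \right)} = - 177 r + N^{2} = N^{2} - 177 r$)
$X = -19476$ ($X = -17804 - 1672 = -19476$)
$o = - \frac{1082}{661}$ ($o = - \frac{19476}{11898} = \left(-19476\right) \frac{1}{11898} = - \frac{1082}{661} \approx -1.6369$)
$o + q{\left(c{\left(9,11 \right)},147 \right)} = - \frac{1082}{661} + \left(147^{2} - 1062\right) = - \frac{1082}{661} + \left(21609 - 1062\right) = - \frac{1082}{661} + 20547 = \frac{13580485}{661}$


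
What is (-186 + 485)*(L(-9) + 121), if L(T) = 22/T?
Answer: 319033/9 ≈ 35448.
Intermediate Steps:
(-186 + 485)*(L(-9) + 121) = (-186 + 485)*(22/(-9) + 121) = 299*(22*(-⅑) + 121) = 299*(-22/9 + 121) = 299*(1067/9) = 319033/9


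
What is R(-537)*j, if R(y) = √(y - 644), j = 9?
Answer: 9*I*√1181 ≈ 309.29*I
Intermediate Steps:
R(y) = √(-644 + y)
R(-537)*j = √(-644 - 537)*9 = √(-1181)*9 = (I*√1181)*9 = 9*I*√1181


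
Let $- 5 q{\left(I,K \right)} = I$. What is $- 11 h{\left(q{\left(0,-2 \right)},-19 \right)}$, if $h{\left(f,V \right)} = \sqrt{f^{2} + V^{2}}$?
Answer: $-209$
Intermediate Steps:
$q{\left(I,K \right)} = - \frac{I}{5}$
$h{\left(f,V \right)} = \sqrt{V^{2} + f^{2}}$
$- 11 h{\left(q{\left(0,-2 \right)},-19 \right)} = - 11 \sqrt{\left(-19\right)^{2} + \left(\left(- \frac{1}{5}\right) 0\right)^{2}} = - 11 \sqrt{361 + 0^{2}} = - 11 \sqrt{361 + 0} = - 11 \sqrt{361} = \left(-11\right) 19 = -209$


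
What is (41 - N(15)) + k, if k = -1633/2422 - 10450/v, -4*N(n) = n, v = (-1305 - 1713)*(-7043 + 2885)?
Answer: 8698588379/197359092 ≈ 44.075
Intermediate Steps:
v = 12548844 (v = -3018*(-4158) = 12548844)
N(n) = -n/4
k = -33307747/49339773 (k = -1633/2422 - 10450/12548844 = -1633*1/2422 - 10450*1/12548844 = -1633/2422 - 475/570402 = -33307747/49339773 ≈ -0.67507)
(41 - N(15)) + k = (41 - (-1)*15/4) - 33307747/49339773 = (41 - 1*(-15/4)) - 33307747/49339773 = (41 + 15/4) - 33307747/49339773 = 179/4 - 33307747/49339773 = 8698588379/197359092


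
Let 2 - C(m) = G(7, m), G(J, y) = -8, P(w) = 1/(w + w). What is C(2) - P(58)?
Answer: 1159/116 ≈ 9.9914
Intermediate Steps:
P(w) = 1/(2*w)
C(m) = 10 (C(m) = 2 - 1*(-8) = 2 + 8 = 10)
C(2) - P(58) = 10 - 1/(2*58) = 10 - 1*1/116 = 10 - 1/116 = 1159/116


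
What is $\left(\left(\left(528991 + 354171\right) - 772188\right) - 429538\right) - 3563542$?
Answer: $-3882106$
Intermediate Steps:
$\left(\left(\left(528991 + 354171\right) - 772188\right) - 429538\right) - 3563542 = \left(\left(883162 - 772188\right) - 429538\right) - 3563542 = \left(110974 - 429538\right) - 3563542 = -318564 - 3563542 = -3882106$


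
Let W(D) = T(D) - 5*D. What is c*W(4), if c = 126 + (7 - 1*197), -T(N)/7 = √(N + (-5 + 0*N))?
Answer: 1280 + 448*I ≈ 1280.0 + 448.0*I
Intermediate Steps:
T(N) = -7*√(-5 + N) (T(N) = -7*√(N + (-5 + 0*N)) = -7*√(N + (-5 + 0)) = -7*√(N - 5) = -7*√(-5 + N))
W(D) = -7*√(-5 + D) - 5*D
c = -64 (c = 126 + (7 - 197) = 126 - 190 = -64)
c*W(4) = -64*(-7*√(-5 + 4) - 5*4) = -64*(-7*I - 20) = -64*(-20 - 7*I) = 1280 + 448*I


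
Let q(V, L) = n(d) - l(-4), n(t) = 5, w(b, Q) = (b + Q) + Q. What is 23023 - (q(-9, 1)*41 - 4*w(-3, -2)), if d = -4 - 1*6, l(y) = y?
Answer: 22626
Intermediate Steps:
w(b, Q) = b + 2*Q (w(b, Q) = (Q + b) + Q = b + 2*Q)
d = -10 (d = -4 - 6 = -10)
q(V, L) = 9 (q(V, L) = 5 - 1*(-4) = 5 + 4 = 9)
23023 - (q(-9, 1)*41 - 4*w(-3, -2)) = 23023 - (9*41 - 4*(-3 + 2*(-2))) = 23023 - (369 - 4*(-3 - 4)) = 23023 - (369 - 4*(-7)) = 23023 - (369 + 28) = 23023 - 1*397 = 23023 - 397 = 22626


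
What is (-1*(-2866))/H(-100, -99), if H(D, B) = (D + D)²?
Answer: 1433/20000 ≈ 0.071650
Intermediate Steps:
H(D, B) = 4*D² (H(D, B) = (2*D)² = 4*D²)
(-1*(-2866))/H(-100, -99) = (-1*(-2866))/((4*(-100)²)) = 2866/((4*10000)) = 2866/40000 = 2866*(1/40000) = 1433/20000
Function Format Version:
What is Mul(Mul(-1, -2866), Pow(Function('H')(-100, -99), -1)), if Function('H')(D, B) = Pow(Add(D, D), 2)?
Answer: Rational(1433, 20000) ≈ 0.071650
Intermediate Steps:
Function('H')(D, B) = Mul(4, Pow(D, 2)) (Function('H')(D, B) = Pow(Mul(2, D), 2) = Mul(4, Pow(D, 2)))
Mul(Mul(-1, -2866), Pow(Function('H')(-100, -99), -1)) = Mul(Mul(-1, -2866), Pow(Mul(4, Pow(-100, 2)), -1)) = Mul(2866, Pow(Mul(4, 10000), -1)) = Mul(2866, Pow(40000, -1)) = Mul(2866, Rational(1, 40000)) = Rational(1433, 20000)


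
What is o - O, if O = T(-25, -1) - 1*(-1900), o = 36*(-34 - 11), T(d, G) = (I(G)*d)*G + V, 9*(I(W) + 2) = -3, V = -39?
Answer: -10268/3 ≈ -3422.7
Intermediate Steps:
I(W) = -7/3 (I(W) = -2 + (⅑)*(-3) = -2 - ⅓ = -7/3)
T(d, G) = -39 - 7*G*d/3 (T(d, G) = (-7*d/3)*G - 39 = -7*G*d/3 - 39 = -39 - 7*G*d/3)
o = -1620 (o = 36*(-45) = -1620)
O = 5408/3 (O = (-39 - 7/3*(-1)*(-25)) - 1*(-1900) = (-39 - 175/3) + 1900 = -292/3 + 1900 = 5408/3 ≈ 1802.7)
o - O = -1620 - 1*5408/3 = -1620 - 5408/3 = -10268/3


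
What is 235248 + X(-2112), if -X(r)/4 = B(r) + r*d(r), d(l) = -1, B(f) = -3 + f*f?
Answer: -17615364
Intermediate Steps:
B(f) = -3 + f²
X(r) = 12 - 4*r² + 4*r (X(r) = -4*((-3 + r²) + r*(-1)) = -4*((-3 + r²) - r) = -4*(-3 + r² - r) = 12 - 4*r² + 4*r)
235248 + X(-2112) = 235248 + (12 - 4*(-2112)² + 4*(-2112)) = 235248 + (12 - 4*4460544 - 8448) = 235248 + (12 - 17842176 - 8448) = 235248 - 17850612 = -17615364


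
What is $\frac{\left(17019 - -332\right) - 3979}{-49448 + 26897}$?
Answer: $- \frac{13372}{22551} \approx -0.59297$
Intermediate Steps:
$\frac{\left(17019 - -332\right) - 3979}{-49448 + 26897} = \frac{\left(17019 + 332\right) - 3979}{-22551} = \left(17351 - 3979\right) \left(- \frac{1}{22551}\right) = 13372 \left(- \frac{1}{22551}\right) = - \frac{13372}{22551}$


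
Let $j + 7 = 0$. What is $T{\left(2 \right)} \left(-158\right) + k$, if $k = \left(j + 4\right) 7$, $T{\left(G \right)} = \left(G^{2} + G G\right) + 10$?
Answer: $-2865$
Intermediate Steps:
$j = -7$ ($j = -7 + 0 = -7$)
$T{\left(G \right)} = 10 + 2 G^{2}$ ($T{\left(G \right)} = \left(G^{2} + G^{2}\right) + 10 = 2 G^{2} + 10 = 10 + 2 G^{2}$)
$k = -21$ ($k = \left(-7 + 4\right) 7 = \left(-3\right) 7 = -21$)
$T{\left(2 \right)} \left(-158\right) + k = \left(10 + 2 \cdot 2^{2}\right) \left(-158\right) - 21 = \left(10 + 2 \cdot 4\right) \left(-158\right) - 21 = \left(10 + 8\right) \left(-158\right) - 21 = 18 \left(-158\right) - 21 = -2844 - 21 = -2865$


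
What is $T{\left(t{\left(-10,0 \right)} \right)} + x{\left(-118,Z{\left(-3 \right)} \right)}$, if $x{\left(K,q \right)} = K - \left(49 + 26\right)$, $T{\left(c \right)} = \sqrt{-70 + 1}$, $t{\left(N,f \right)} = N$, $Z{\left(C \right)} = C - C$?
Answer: $-193 + i \sqrt{69} \approx -193.0 + 8.3066 i$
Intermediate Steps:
$Z{\left(C \right)} = 0$
$T{\left(c \right)} = i \sqrt{69}$ ($T{\left(c \right)} = \sqrt{-69} = i \sqrt{69}$)
$x{\left(K,q \right)} = -75 + K$ ($x{\left(K,q \right)} = K - 75 = -75 + K$)
$T{\left(t{\left(-10,0 \right)} \right)} + x{\left(-118,Z{\left(-3 \right)} \right)} = i \sqrt{69} - 193 = -193 + i \sqrt{69}$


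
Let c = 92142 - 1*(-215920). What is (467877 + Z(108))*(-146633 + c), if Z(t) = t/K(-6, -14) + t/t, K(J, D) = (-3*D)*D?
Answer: 3700923352577/49 ≈ 7.5529e+10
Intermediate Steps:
c = 308062 (c = 92142 + 215920 = 308062)
K(J, D) = -3*D**2
Z(t) = 1 - t/588 (Z(t) = t/((-3*(-14)**2)) + t/t = t/((-3*196)) + 1 = t/(-588) + 1 = t*(-1/588) + 1 = -t/588 + 1 = 1 - t/588)
(467877 + Z(108))*(-146633 + c) = (467877 + (1 - 1/588*108))*(-146633 + 308062) = (467877 + (1 - 9/49))*161429 = (467877 + 40/49)*161429 = (22926013/49)*161429 = 3700923352577/49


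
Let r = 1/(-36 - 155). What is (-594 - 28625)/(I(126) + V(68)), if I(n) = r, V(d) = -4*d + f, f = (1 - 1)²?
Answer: 5580829/51953 ≈ 107.42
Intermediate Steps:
f = 0 (f = 0² = 0)
r = -1/191 (r = 1/(-191) = -1/191 ≈ -0.0052356)
V(d) = -4*d (V(d) = -4*d + 0 = -4*d)
I(n) = -1/191
(-594 - 28625)/(I(126) + V(68)) = (-594 - 28625)/(-1/191 - 4*68) = -29219/(-1/191 - 272) = -29219/(-51953/191) = -29219*(-191/51953) = 5580829/51953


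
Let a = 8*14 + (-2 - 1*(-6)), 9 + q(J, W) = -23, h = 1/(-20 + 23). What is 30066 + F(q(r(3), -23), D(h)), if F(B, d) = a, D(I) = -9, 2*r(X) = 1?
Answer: 30182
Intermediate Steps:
r(X) = ½ (r(X) = (½)*1 = ½)
h = ⅓ (h = 1/3 = ⅓ ≈ 0.33333)
q(J, W) = -32 (q(J, W) = -9 - 23 = -32)
a = 116 (a = 112 + (-2 + 6) = 112 + 4 = 116)
F(B, d) = 116
30066 + F(q(r(3), -23), D(h)) = 30066 + 116 = 30182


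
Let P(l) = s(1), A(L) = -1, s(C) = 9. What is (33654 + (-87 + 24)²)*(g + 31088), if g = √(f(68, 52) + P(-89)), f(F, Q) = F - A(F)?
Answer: 1169623824 + 37623*√78 ≈ 1.1700e+9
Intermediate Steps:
f(F, Q) = 1 + F (f(F, Q) = F - 1*(-1) = F + 1 = 1 + F)
P(l) = 9
g = √78 (g = √((1 + 68) + 9) = √(69 + 9) = √78 ≈ 8.8318)
(33654 + (-87 + 24)²)*(g + 31088) = (33654 + (-87 + 24)²)*(√78 + 31088) = (33654 + (-63)²)*(31088 + √78) = (33654 + 3969)*(31088 + √78) = 37623*(31088 + √78) = 1169623824 + 37623*√78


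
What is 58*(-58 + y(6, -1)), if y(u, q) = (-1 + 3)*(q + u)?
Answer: -2784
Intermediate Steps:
y(u, q) = 2*q + 2*u (y(u, q) = 2*(q + u) = 2*q + 2*u)
58*(-58 + y(6, -1)) = 58*(-58 + (2*(-1) + 2*6)) = 58*(-58 + (-2 + 12)) = 58*(-58 + 10) = 58*(-48) = -2784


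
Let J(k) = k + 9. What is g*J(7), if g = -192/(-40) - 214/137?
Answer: 35488/685 ≈ 51.807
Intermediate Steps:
J(k) = 9 + k
g = 2218/685 (g = -192*(-1/40) - 214*1/137 = 24/5 - 214/137 = 2218/685 ≈ 3.2380)
g*J(7) = 2218*(9 + 7)/685 = (2218/685)*16 = 35488/685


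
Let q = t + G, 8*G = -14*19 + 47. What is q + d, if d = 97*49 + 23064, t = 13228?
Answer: 328141/8 ≈ 41018.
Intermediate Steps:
G = -219/8 (G = (-14*19 + 47)/8 = (-266 + 47)/8 = (⅛)*(-219) = -219/8 ≈ -27.375)
q = 105605/8 (q = 13228 - 219/8 = 105605/8 ≈ 13201.)
d = 27817 (d = 4753 + 23064 = 27817)
q + d = 105605/8 + 27817 = 328141/8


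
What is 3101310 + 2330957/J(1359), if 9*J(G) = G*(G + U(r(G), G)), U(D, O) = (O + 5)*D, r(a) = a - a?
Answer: 636419054747/205209 ≈ 3.1013e+6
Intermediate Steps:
r(a) = 0
U(D, O) = D*(5 + O) (U(D, O) = (5 + O)*D = D*(5 + O))
J(G) = G²/9 (J(G) = (G*(G + 0*(5 + G)))/9 = (G*(G + 0))/9 = (G*G)/9 = G²/9)
3101310 + 2330957/J(1359) = 3101310 + 2330957/(((⅑)*1359²)) = 3101310 + 2330957/(((⅑)*1846881)) = 3101310 + 2330957/205209 = 636419054747/205209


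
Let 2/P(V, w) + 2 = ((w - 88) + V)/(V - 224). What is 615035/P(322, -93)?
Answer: -33826925/196 ≈ -1.7259e+5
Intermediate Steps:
P(V, w) = 2/(-2 + (-88 + V + w)/(-224 + V)) (P(V, w) = 2/(-2 + ((w - 88) + V)/(V - 224)) = 2/(-2 + ((-88 + w) + V)/(-224 + V)) = 2/(-2 + (-88 + V + w)/(-224 + V)))
615035/P(322, -93) = 615035/((2*(-224 + 322)/(360 - 93 - 1*322))) = 615035/((2*98/(360 - 93 - 322))) = 615035/((2*98/(-55))) = 615035/((2*(-1/55)*98)) = 615035/(-196/55) = 615035*(-55/196) = -33826925/196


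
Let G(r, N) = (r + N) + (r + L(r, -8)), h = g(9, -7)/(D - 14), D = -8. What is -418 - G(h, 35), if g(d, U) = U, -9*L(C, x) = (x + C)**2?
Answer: -1947479/4356 ≈ -447.08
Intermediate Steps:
L(C, x) = -(C + x)**2/9 (L(C, x) = -(x + C)**2/9 = -(C + x)**2/9)
h = 7/22 (h = -7/(-8 - 14) = -7/(-22) = -7*(-1/22) = 7/22 ≈ 0.31818)
G(r, N) = N + 2*r - (-8 + r)**2/9 (G(r, N) = (r + N) + (r - (r - 8)**2/9) = (N + r) + (r - (-8 + r)**2/9) = N + 2*r - (-8 + r)**2/9)
-418 - G(h, 35) = -418 - (35 + 2*(7/22) - (-8 + 7/22)**2/9) = -418 - (35 + 7/11 - (-169/22)**2/9) = -418 - (35 + 7/11 - 1/9*28561/484) = -418 - (35 + 7/11 - 28561/4356) = -418 - 1*126671/4356 = -418 - 126671/4356 = -1947479/4356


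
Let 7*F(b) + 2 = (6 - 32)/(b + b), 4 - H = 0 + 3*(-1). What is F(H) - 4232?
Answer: -207395/49 ≈ -4232.5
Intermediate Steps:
H = 7 (H = 4 - (0 + 3*(-1)) = 4 - (0 - 3) = 4 - 1*(-3) = 4 + 3 = 7)
F(b) = -2/7 - 13/(7*b) (F(b) = -2/7 + ((6 - 32)/(b + b))/7 = -2/7 + (-26*1/(2*b))/7 = -2/7 + (-13/b)/7 = -2/7 - 13/(7*b))
F(H) - 4232 = (1/7)*(-13 - 2*7)/7 - 4232 = (1/7)*(1/7)*(-13 - 14) - 4232 = (1/7)*(1/7)*(-27) - 4232 = -27/49 - 4232 = -207395/49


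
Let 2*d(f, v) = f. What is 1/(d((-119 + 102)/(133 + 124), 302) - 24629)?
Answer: -514/12659323 ≈ -4.0602e-5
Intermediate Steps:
d(f, v) = f/2
1/(d((-119 + 102)/(133 + 124), 302) - 24629) = 1/(((-119 + 102)/(133 + 124))/2 - 24629) = 1/((-17/257)/2 - 24629) = 1/((-17*1/257)/2 - 24629) = 1/((1/2)*(-17/257) - 24629) = 1/(-17/514 - 24629) = 1/(-12659323/514) = -514/12659323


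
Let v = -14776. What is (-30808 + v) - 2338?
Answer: -47922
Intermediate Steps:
(-30808 + v) - 2338 = (-30808 - 14776) - 2338 = -45584 - 2338 = -47922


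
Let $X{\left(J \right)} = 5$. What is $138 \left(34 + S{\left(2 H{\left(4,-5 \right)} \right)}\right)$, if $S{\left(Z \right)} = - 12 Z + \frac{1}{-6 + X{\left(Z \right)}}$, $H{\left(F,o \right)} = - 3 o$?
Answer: $-45126$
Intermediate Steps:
$S{\left(Z \right)} = -1 - 12 Z$ ($S{\left(Z \right)} = - 12 Z + \frac{1}{-6 + 5} = - 12 Z + \frac{1}{-1} = - 12 Z - 1 = -1 - 12 Z$)
$138 \left(34 + S{\left(2 H{\left(4,-5 \right)} \right)}\right) = 138 \left(34 - \left(1 + 12 \cdot 2 \left(\left(-3\right) \left(-5\right)\right)\right)\right) = 138 \left(34 - \left(1 + 12 \cdot 2 \cdot 15\right)\right) = 138 \left(34 - 361\right) = 138 \left(-327\right) = -45126$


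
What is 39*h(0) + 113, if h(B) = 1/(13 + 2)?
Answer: 578/5 ≈ 115.60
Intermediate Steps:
h(B) = 1/15
39*h(0) + 113 = 39*(1/15) + 113 = 13/5 + 113 = 578/5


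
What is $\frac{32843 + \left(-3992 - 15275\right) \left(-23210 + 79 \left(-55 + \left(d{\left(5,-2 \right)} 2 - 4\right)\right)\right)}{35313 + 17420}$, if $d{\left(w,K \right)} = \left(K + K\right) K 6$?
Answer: $\frac{390902472}{52733} \approx 7412.9$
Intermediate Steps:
$d{\left(w,K \right)} = 12 K^{2}$ ($d{\left(w,K \right)} = 2 K 6 K = 12 K^{2}$)
$\frac{32843 + \left(-3992 - 15275\right) \left(-23210 + 79 \left(-55 + \left(d{\left(5,-2 \right)} 2 - 4\right)\right)\right)}{35313 + 17420} = \frac{32843 + \left(-3992 - 15275\right) \left(-23210 + 79 \left(-55 - \left(4 - 12 \left(-2\right)^{2} \cdot 2\right)\right)\right)}{35313 + 17420} = \frac{32843 - 19267 \left(-23210 + 79 \left(-55 - \left(4 - 12 \cdot 4 \cdot 2\right)\right)\right)}{52733} = \left(32843 - 19267 \left(-23210 + 79 \left(-55 + \left(48 \cdot 2 - 4\right)\right)\right)\right) \frac{1}{52733} = \left(32843 - 19267 \left(-23210 + 79 \left(-55 + \left(96 - 4\right)\right)\right)\right) \frac{1}{52733} = \left(32843 - 19267 \left(-23210 + 79 \left(-55 + 92\right)\right)\right) \frac{1}{52733} = \left(32843 - 19267 \left(-23210 + 79 \cdot 37\right)\right) \frac{1}{52733} = \left(32843 - 19267 \left(-23210 + 2923\right)\right) \frac{1}{52733} = \left(32843 - -390869629\right) \frac{1}{52733} = \left(32843 + 390869629\right) \frac{1}{52733} = 390902472 \cdot \frac{1}{52733} = \frac{390902472}{52733}$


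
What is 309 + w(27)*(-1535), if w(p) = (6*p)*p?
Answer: -6713781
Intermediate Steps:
w(p) = 6*p**2
309 + w(27)*(-1535) = 309 + (6*27**2)*(-1535) = 309 + (6*729)*(-1535) = 309 + 4374*(-1535) = 309 - 6714090 = -6713781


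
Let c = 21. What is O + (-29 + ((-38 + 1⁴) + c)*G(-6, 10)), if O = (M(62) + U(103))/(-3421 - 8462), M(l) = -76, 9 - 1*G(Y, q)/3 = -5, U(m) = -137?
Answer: -2776590/3961 ≈ -700.98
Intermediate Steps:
G(Y, q) = 42 (G(Y, q) = 27 - 3*(-5) = 27 + 15 = 42)
O = 71/3961 (O = (-76 - 137)/(-3421 - 8462) = -213/(-11883) = -213*(-1/11883) = 71/3961 ≈ 0.017925)
O + (-29 + ((-38 + 1⁴) + c)*G(-6, 10)) = 71/3961 + (-29 + ((-38 + 1⁴) + 21)*42) = 71/3961 + (-29 + ((-38 + 1) + 21)*42) = 71/3961 + (-29 + (-37 + 21)*42) = 71/3961 + (-29 - 16*42) = 71/3961 + (-29 - 672) = 71/3961 - 701 = -2776590/3961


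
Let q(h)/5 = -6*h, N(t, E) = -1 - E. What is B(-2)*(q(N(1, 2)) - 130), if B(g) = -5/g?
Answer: -100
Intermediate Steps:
q(h) = -30*h (q(h) = 5*(-6*h) = -30*h)
B(-2)*(q(N(1, 2)) - 130) = (-5/(-2))*(-30*(-1 - 1*2) - 130) = (-5*(-½))*(-30*(-1 - 2) - 130) = 5*(-30*(-3) - 130)/2 = 5*(90 - 130)/2 = (5/2)*(-40) = -100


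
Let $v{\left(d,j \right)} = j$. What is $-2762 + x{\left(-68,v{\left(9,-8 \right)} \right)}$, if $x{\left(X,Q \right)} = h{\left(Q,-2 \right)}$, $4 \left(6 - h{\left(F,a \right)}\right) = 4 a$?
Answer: $-2754$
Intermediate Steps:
$h{\left(F,a \right)} = 6 - a$ ($h{\left(F,a \right)} = 6 - \frac{4 a}{4} = 6 - a$)
$x{\left(X,Q \right)} = 8$ ($x{\left(X,Q \right)} = 6 - -2 = 6 + 2 = 8$)
$-2762 + x{\left(-68,v{\left(9,-8 \right)} \right)} = -2762 + 8 = -2754$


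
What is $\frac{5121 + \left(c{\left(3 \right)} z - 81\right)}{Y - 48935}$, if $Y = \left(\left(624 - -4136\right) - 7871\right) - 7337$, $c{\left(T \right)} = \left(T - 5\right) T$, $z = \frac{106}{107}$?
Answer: $- \frac{538644}{6353981} \approx -0.084773$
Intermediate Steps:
$z = \frac{106}{107}$ ($z = 106 \cdot \frac{1}{107} = \frac{106}{107} \approx 0.99065$)
$c{\left(T \right)} = T \left(-5 + T\right)$ ($c{\left(T \right)} = \left(-5 + T\right) T = T \left(-5 + T\right)$)
$Y = -10448$ ($Y = \left(\left(624 + 4136\right) - 7871\right) - 7337 = \left(4760 - 7871\right) - 7337 = -3111 - 7337 = -10448$)
$\frac{5121 + \left(c{\left(3 \right)} z - 81\right)}{Y - 48935} = \frac{5121 - \left(81 - 3 \left(-5 + 3\right) \frac{106}{107}\right)}{-10448 - 48935} = \frac{5121 - \left(81 - 3 \left(-2\right) \frac{106}{107}\right)}{-59383} = \left(5121 - \frac{9303}{107}\right) \left(- \frac{1}{59383}\right) = \frac{538644}{107} \left(- \frac{1}{59383}\right) = - \frac{538644}{6353981}$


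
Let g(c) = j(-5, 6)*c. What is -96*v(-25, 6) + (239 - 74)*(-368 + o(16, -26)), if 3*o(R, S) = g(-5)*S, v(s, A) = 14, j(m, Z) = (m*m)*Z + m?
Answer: 974686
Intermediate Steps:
j(m, Z) = m + Z*m² (j(m, Z) = m²*Z + m = Z*m² + m = m + Z*m²)
g(c) = 145*c (g(c) = (-5*(1 + 6*(-5)))*c = (-5*(1 - 30))*c = (-5*(-29))*c = 145*c)
o(R, S) = -725*S/3 (o(R, S) = ((145*(-5))*S)/3 = (-725*S)/3 = -725*S/3)
-96*v(-25, 6) + (239 - 74)*(-368 + o(16, -26)) = -96*14 + (239 - 74)*(-368 - 725/3*(-26)) = -1344 + 165*(-368 + 18850/3) = -1344 + 165*(17746/3) = -1344 + 976030 = 974686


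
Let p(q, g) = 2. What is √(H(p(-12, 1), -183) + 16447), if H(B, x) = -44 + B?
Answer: √16405 ≈ 128.08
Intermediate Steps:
√(H(p(-12, 1), -183) + 16447) = √((-44 + 2) + 16447) = √(-42 + 16447) = √16405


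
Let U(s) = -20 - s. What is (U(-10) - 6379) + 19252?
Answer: 12863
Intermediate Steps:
(U(-10) - 6379) + 19252 = ((-20 - 1*(-10)) - 6379) + 19252 = ((-20 + 10) - 6379) + 19252 = (-10 - 6379) + 19252 = -6389 + 19252 = 12863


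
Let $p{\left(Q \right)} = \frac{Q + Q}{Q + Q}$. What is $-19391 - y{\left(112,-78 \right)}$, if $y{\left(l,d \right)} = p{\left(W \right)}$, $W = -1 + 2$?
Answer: $-19392$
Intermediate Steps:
$W = 1$
$p{\left(Q \right)} = 1$ ($p{\left(Q \right)} = \frac{2 Q}{2 Q} = 2 Q \frac{1}{2 Q} = 1$)
$y{\left(l,d \right)} = 1$
$-19391 - y{\left(112,-78 \right)} = -19391 - 1 = -19392$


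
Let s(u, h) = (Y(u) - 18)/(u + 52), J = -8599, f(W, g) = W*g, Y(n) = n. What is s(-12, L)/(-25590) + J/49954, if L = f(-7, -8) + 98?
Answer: -146673963/852215240 ≈ -0.17211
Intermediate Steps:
L = 154 (L = -7*(-8) + 98 = 56 + 98 = 154)
s(u, h) = (-18 + u)/(52 + u) (s(u, h) = (u - 18)/(u + 52) = (-18 + u)/(52 + u))
s(-12, L)/(-25590) + J/49954 = ((-18 - 12)/(52 - 12))/(-25590) - 8599/49954 = (-30/40)*(-1/25590) - 8599*1/49954 = ((1/40)*(-30))*(-1/25590) - 8599/49954 = -¾*(-1/25590) - 8599/49954 = 1/34120 - 8599/49954 = -146673963/852215240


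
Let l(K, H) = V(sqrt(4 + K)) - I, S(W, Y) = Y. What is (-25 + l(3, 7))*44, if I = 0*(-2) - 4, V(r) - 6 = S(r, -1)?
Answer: -704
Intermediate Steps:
V(r) = 5 (V(r) = 6 - 1 = 5)
I = -4 (I = 0 - 4 = -4)
l(K, H) = 9 (l(K, H) = 5 - 1*(-4) = 5 + 4 = 9)
(-25 + l(3, 7))*44 = (-25 + 9)*44 = -16*44 = -704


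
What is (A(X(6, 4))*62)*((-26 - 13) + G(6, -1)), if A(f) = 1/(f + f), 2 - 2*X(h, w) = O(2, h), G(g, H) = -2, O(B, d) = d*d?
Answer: 1271/17 ≈ 74.765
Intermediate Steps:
O(B, d) = d²
X(h, w) = 1 - h²/2
A(f) = 1/(2*f)
(A(X(6, 4))*62)*((-26 - 13) + G(6, -1)) = ((1/(2*(1 - ½*6²)))*62)*((-26 - 13) - 2) = ((1/(2*(1 - ½*36)))*62)*(-39 - 2) = ((1/(2*(1 - 18)))*62)*(-41) = (((½)/(-17))*62)*(-41) = (((½)*(-1/17))*62)*(-41) = -1/34*62*(-41) = -31/17*(-41) = 1271/17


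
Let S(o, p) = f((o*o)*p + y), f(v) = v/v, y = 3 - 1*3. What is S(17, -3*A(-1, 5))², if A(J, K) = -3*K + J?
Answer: 1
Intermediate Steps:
y = 0 (y = 3 - 3 = 0)
A(J, K) = J - 3*K
f(v) = 1
S(o, p) = 1
S(17, -3*A(-1, 5))² = 1² = 1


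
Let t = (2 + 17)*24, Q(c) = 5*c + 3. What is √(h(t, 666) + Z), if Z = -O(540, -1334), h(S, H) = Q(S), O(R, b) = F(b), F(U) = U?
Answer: √3617 ≈ 60.141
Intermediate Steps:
O(R, b) = b
Q(c) = 3 + 5*c
t = 456 (t = 19*24 = 456)
h(S, H) = 3 + 5*S
Z = 1334 (Z = -1*(-1334) = 1334)
√(h(t, 666) + Z) = √((3 + 5*456) + 1334) = √((3 + 2280) + 1334) = √(2283 + 1334) = √3617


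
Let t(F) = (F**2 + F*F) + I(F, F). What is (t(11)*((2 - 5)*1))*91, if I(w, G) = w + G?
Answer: -72072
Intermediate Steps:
I(w, G) = G + w
t(F) = 2*F + 2*F**2 (t(F) = (F**2 + F*F) + (F + F) = (F**2 + F**2) + 2*F = 2*F**2 + 2*F = 2*F + 2*F**2)
(t(11)*((2 - 5)*1))*91 = ((2*11*(1 + 11))*((2 - 5)*1))*91 = ((2*11*12)*(-3*1))*91 = (264*(-3))*91 = -792*91 = -72072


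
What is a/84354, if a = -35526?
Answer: -5921/14059 ≈ -0.42115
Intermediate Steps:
a/84354 = -35526/84354 = -35526*1/84354 = -5921/14059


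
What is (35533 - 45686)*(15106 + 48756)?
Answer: -648390886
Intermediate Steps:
(35533 - 45686)*(15106 + 48756) = -10153*63862 = -648390886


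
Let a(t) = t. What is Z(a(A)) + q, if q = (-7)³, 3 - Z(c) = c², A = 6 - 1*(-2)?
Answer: -404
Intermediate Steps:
A = 8 (A = 6 + 2 = 8)
Z(c) = 3 - c²
q = -343
Z(a(A)) + q = (3 - 1*8²) - 343 = (3 - 1*64) - 343 = (3 - 64) - 343 = -61 - 343 = -404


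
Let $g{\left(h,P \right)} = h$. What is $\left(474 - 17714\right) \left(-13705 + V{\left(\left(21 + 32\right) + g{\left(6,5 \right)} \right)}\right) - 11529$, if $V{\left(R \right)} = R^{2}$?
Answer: $176250231$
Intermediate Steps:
$\left(474 - 17714\right) \left(-13705 + V{\left(\left(21 + 32\right) + g{\left(6,5 \right)} \right)}\right) - 11529 = \left(474 - 17714\right) \left(-13705 + \left(\left(21 + 32\right) + 6\right)^{2}\right) - 11529 = - 17240 \left(-13705 + \left(53 + 6\right)^{2}\right) - 11529 = - 17240 \left(-13705 + 59^{2}\right) - 11529 = - 17240 \left(-13705 + 3481\right) - 11529 = \left(-17240\right) \left(-10224\right) - 11529 = 176261760 - 11529 = 176250231$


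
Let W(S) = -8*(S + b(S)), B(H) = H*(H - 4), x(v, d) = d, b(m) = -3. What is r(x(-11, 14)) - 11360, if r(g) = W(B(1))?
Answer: -11312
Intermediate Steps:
B(H) = H*(-4 + H)
W(S) = 24 - 8*S (W(S) = -8*(S - 3) = -8*(-3 + S) = 24 - 8*S)
r(g) = 48 (r(g) = 24 - 8*(-4 + 1) = 24 - 8*(-3) = 24 + 24 = 48)
r(x(-11, 14)) - 11360 = 48 - 11360 = -11312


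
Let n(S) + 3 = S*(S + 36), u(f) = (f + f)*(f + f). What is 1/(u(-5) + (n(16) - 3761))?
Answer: -1/2832 ≈ -0.00035311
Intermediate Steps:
u(f) = 4*f**2 (u(f) = (2*f)*(2*f) = 4*f**2)
n(S) = -3 + S*(36 + S) (n(S) = -3 + S*(S + 36) = -3 + S*(36 + S))
1/(u(-5) + (n(16) - 3761)) = 1/(4*(-5)**2 + ((-3 + 16**2 + 36*16) - 3761)) = 1/(4*25 + ((-3 + 256 + 576) - 3761)) = 1/(100 + (829 - 3761)) = 1/(100 - 2932) = 1/(-2832) = -1/2832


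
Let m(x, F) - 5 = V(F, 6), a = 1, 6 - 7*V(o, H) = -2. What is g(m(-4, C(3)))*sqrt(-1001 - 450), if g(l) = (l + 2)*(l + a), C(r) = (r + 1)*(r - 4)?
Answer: 2850*I*sqrt(1451)/49 ≈ 2215.6*I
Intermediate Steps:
V(o, H) = 8/7 (V(o, H) = 6/7 - 1/7*(-2) = 6/7 + 2/7 = 8/7)
C(r) = (1 + r)*(-4 + r)
m(x, F) = 43/7 (m(x, F) = 5 + 8/7 = 43/7)
g(l) = (1 + l)*(2 + l) (g(l) = (l + 2)*(l + 1) = (2 + l)*(1 + l) = (1 + l)*(2 + l))
g(m(-4, C(3)))*sqrt(-1001 - 450) = (2 + (43/7)**2 + 3*(43/7))*sqrt(-1001 - 450) = (2 + 1849/49 + 129/7)*sqrt(-1451) = 2850*(I*sqrt(1451))/49 = 2850*I*sqrt(1451)/49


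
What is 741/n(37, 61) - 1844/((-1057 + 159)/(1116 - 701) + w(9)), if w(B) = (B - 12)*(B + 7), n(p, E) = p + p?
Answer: 36027689/770266 ≈ 46.773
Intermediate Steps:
n(p, E) = 2*p
w(B) = (-12 + B)*(7 + B)
741/n(37, 61) - 1844/((-1057 + 159)/(1116 - 701) + w(9)) = 741/((2*37)) - 1844/((-1057 + 159)/(1116 - 701) + (-84 + 9**2 - 5*9)) = 741/74 - 1844/(-898/415 + (-84 + 81 - 45)) = 741*(1/74) - 1844/(-898*1/415 - 48) = 741/74 - 1844/(-898/415 - 48) = 741/74 - 1844/(-20818/415) = 741/74 - 1844*(-415/20818) = 741/74 + 382630/10409 = 36027689/770266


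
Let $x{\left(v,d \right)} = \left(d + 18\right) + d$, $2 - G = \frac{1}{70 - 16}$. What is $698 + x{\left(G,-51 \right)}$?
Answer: $614$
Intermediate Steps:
$G = \frac{107}{54}$ ($G = 2 - \frac{1}{70 - 16} = 2 - \frac{1}{54} = \frac{107}{54} \approx 1.9815$)
$x{\left(v,d \right)} = 18 + 2 d$ ($x{\left(v,d \right)} = \left(18 + d\right) + d = 18 + 2 d$)
$698 + x{\left(G,-51 \right)} = 698 + \left(18 + 2 \left(-51\right)\right) = 698 + \left(18 - 102\right) = 698 - 84 = 614$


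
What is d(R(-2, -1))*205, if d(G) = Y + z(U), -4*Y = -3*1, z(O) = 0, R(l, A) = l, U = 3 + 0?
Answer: 615/4 ≈ 153.75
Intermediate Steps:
U = 3
Y = ¾ (Y = -(-3)/4 = -¼*(-3) = ¾ ≈ 0.75000)
d(G) = ¾ (d(G) = ¾ + 0 = ¾)
d(R(-2, -1))*205 = (¾)*205 = 615/4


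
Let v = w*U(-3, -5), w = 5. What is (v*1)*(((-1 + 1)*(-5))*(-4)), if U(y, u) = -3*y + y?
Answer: 0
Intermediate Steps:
U(y, u) = -2*y
v = 30 (v = 5*(-2*(-3)) = 5*6 = 30)
(v*1)*(((-1 + 1)*(-5))*(-4)) = (30*1)*(((-1 + 1)*(-5))*(-4)) = 30*((0*(-5))*(-4)) = 30*(0*(-4)) = 30*0 = 0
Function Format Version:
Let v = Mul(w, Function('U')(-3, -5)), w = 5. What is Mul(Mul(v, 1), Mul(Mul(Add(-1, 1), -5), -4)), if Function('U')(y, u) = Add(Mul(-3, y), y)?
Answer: 0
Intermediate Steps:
Function('U')(y, u) = Mul(-2, y)
v = 30 (v = Mul(5, Mul(-2, -3)) = Mul(5, 6) = 30)
Mul(Mul(v, 1), Mul(Mul(Add(-1, 1), -5), -4)) = Mul(Mul(30, 1), Mul(Mul(Add(-1, 1), -5), -4)) = Mul(30, Mul(Mul(0, -5), -4)) = Mul(30, Mul(0, -4)) = Mul(30, 0) = 0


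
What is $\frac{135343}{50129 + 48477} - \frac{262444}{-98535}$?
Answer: $\frac{39214575569}{9716142210} \approx 4.036$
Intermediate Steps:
$\frac{135343}{50129 + 48477} - \frac{262444}{-98535} = \frac{135343}{98606} - - \frac{262444}{98535} = 135343 \cdot \frac{1}{98606} + \frac{262444}{98535} = \frac{135343}{98606} + \frac{262444}{98535} = \frac{39214575569}{9716142210}$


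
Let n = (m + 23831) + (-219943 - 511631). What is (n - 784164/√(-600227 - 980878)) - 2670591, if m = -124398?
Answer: -3502732 + 261388*I*√1581105/527035 ≈ -3.5027e+6 + 623.63*I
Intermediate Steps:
n = -832141 (n = (-124398 + 23831) + (-219943 - 511631) = -100567 - 731574 = -832141)
(n - 784164/√(-600227 - 980878)) - 2670591 = (-832141 - 784164/√(-600227 - 980878)) - 2670591 = (-832141 - 784164*(-I*√1581105/1581105)) - 2670591 = (-832141 - (-261388)*I*√1581105/527035) - 2670591 = (-832141 + 261388*I*√1581105/527035) - 2670591 = -3502732 + 261388*I*√1581105/527035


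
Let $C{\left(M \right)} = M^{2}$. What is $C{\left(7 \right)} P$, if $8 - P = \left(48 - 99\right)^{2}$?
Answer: $-127057$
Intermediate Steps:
$P = -2593$ ($P = 8 - \left(48 - 99\right)^{2} = 8 - \left(-51\right)^{2} = 8 - 2601 = -2593$)
$C{\left(7 \right)} P = 7^{2} \left(-2593\right) = 49 \left(-2593\right) = -127057$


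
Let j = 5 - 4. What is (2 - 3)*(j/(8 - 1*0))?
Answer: -⅛ ≈ -0.12500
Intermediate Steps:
j = 1
(2 - 3)*(j/(8 - 1*0)) = (2 - 3)*(1/(8 - 1*0)) = -1/(8 + 0) = -1/8 = -1*⅛ = -⅛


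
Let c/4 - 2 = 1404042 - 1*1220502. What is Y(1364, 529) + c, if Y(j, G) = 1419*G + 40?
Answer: 1484859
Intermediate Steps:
Y(j, G) = 40 + 1419*G
c = 734168 (c = 8 + 4*(1404042 - 1*1220502) = 8 + 4*(1404042 - 1220502) = 8 + 4*183540 = 8 + 734160 = 734168)
Y(1364, 529) + c = (40 + 1419*529) + 734168 = (40 + 750651) + 734168 = 750691 + 734168 = 1484859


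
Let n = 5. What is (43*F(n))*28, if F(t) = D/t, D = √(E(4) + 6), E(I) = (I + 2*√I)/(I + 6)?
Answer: 1204*√170/25 ≈ 627.93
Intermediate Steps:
E(I) = (I + 2*√I)/(6 + I)
D = √170/5 (D = √((4 + 2*√4)/(6 + 4) + 6) = √((4 + 2*2)/10 + 6) = √((4 + 4)/10 + 6) = √((⅒)*8 + 6) = √(⅘ + 6) = √(34/5) = √170/5 ≈ 2.6077)
F(t) = √170/(5*t) (F(t) = (√170/5)/t = √170/(5*t))
(43*F(n))*28 = (43*((⅕)*√170/5))*28 = (43*((⅕)*√170*(⅕)))*28 = (43*(√170/25))*28 = (43*√170/25)*28 = 1204*√170/25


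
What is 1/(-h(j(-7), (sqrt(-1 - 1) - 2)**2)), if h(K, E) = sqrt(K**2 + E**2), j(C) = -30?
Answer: -sqrt(2)/(4*sqrt(109 - 2*I*sqrt(2))) ≈ -0.033856 - 0.00043919*I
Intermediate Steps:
h(K, E) = sqrt(E**2 + K**2)
1/(-h(j(-7), (sqrt(-1 - 1) - 2)**2)) = 1/(-sqrt(((sqrt(-1 - 1) - 2)**2)**2 + (-30)**2)) = 1/(-sqrt(((sqrt(-2) - 2)**2)**2 + 900)) = 1/(-sqrt(((I*sqrt(2) - 2)**2)**2 + 900)) = 1/(-sqrt(((-2 + I*sqrt(2))**2)**2 + 900)) = 1/(-sqrt((-2 + I*sqrt(2))**4 + 900)) = 1/(-sqrt(900 + (-2 + I*sqrt(2))**4)) = -1/sqrt(900 + (-2 + I*sqrt(2))**4)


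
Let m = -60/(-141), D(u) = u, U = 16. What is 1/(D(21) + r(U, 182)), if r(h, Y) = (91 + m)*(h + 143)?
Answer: 47/684210 ≈ 6.8692e-5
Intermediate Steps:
m = 20/47 (m = -60*(-1/141) = 20/47 ≈ 0.42553)
r(h, Y) = 614471/47 + 4297*h/47 (r(h, Y) = (91 + 20/47)*(h + 143) = 4297*(143 + h)/47 = 614471/47 + 4297*h/47)
1/(D(21) + r(U, 182)) = 1/(21 + (614471/47 + (4297/47)*16)) = 1/(21 + (614471/47 + 68752/47)) = 1/(21 + 683223/47) = 1/(684210/47) = 47/684210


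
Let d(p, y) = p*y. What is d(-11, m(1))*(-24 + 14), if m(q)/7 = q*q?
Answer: 770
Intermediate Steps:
m(q) = 7*q² (m(q) = 7*(q*q) = 7*q²)
d(-11, m(1))*(-24 + 14) = (-77*1²)*(-24 + 14) = -77*(-10) = 770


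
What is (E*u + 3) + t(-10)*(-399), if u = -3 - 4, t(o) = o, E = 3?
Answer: 3972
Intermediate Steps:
u = -7
(E*u + 3) + t(-10)*(-399) = (3*(-7) + 3) - 10*(-399) = (-21 + 3) + 3990 = -18 + 3990 = 3972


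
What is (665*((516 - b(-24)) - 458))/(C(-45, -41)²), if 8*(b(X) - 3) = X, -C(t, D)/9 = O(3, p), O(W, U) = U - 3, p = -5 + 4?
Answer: 19285/648 ≈ 29.761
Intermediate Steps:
p = -1
O(W, U) = -3 + U
C(t, D) = 36 (C(t, D) = -9*(-3 - 1) = -9*(-4) = 36)
b(X) = 3 + X/8
(665*((516 - b(-24)) - 458))/(C(-45, -41)²) = (665*((516 - (3 + (⅛)*(-24))) - 458))/(36²) = (665*((516 - (3 - 3)) - 458))/1296 = (665*((516 - 1*0) - 458))*(1/1296) = (665*((516 + 0) - 458))*(1/1296) = (665*(516 - 458))*(1/1296) = (665*58)*(1/1296) = 38570*(1/1296) = 19285/648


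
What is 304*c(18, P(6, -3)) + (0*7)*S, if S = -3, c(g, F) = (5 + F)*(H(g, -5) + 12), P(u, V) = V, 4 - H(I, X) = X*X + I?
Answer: -16416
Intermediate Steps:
H(I, X) = 4 - I - X² (H(I, X) = 4 - (X*X + I) = 4 - (X² + I) = 4 - (I + X²) = 4 + (-I - X²) = 4 - I - X²)
c(g, F) = (-9 - g)*(5 + F) (c(g, F) = (5 + F)*((4 - g - 1*(-5)²) + 12) = (5 + F)*((4 - g - 1*25) + 12) = (5 + F)*((4 - g - 25) + 12) = (5 + F)*((-21 - g) + 12) = (5 + F)*(-9 - g) = (-9 - g)*(5 + F))
304*c(18, P(6, -3)) + (0*7)*S = 304*(-45 - 5*18 + 12*(-3) - 1*(-3)*(21 + 18)) + (0*7)*(-3) = 304*(-45 - 90 - 36 - 1*(-3)*39) + 0*(-3) = 304*(-45 - 90 - 36 + 117) + 0 = 304*(-54) + 0 = -16416 + 0 = -16416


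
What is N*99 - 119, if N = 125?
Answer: 12256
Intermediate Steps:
N*99 - 119 = 125*99 - 119 = 12375 - 119 = 12256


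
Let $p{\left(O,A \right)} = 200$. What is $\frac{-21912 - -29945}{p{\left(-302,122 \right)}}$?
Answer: $\frac{8033}{200} \approx 40.165$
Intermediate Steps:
$\frac{-21912 - -29945}{p{\left(-302,122 \right)}} = \frac{-21912 - -29945}{200} = \left(-21912 + 29945\right) \frac{1}{200} = 8033 \cdot \frac{1}{200} = \frac{8033}{200}$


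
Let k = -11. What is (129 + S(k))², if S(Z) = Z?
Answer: 13924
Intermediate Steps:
(129 + S(k))² = (129 - 11)² = 118² = 13924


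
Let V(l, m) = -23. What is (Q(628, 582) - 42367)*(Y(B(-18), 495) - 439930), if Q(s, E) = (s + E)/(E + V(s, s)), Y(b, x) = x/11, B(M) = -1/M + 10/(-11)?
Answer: 10417331496555/559 ≈ 1.8636e+10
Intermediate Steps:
B(M) = -10/11 - 1/M (B(M) = -1/M + 10*(-1/11) = -1/M - 10/11 = -10/11 - 1/M)
Y(b, x) = x/11 (Y(b, x) = x*(1/11) = x/11)
Q(s, E) = (E + s)/(-23 + E) (Q(s, E) = (s + E)/(E - 23) = (E + s)/(-23 + E))
(Q(628, 582) - 42367)*(Y(B(-18), 495) - 439930) = ((582 + 628)/(-23 + 582) - 42367)*((1/11)*495 - 439930) = (1210/559 - 42367)*(45 - 439930) = ((1/559)*1210 - 42367)*(-439885) = (1210/559 - 42367)*(-439885) = -23681943/559*(-439885) = 10417331496555/559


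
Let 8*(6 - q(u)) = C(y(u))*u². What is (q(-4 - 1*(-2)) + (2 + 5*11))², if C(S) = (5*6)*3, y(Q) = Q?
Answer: 324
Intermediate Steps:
C(S) = 90 (C(S) = 30*3 = 90)
q(u) = 6 - 45*u²/4
(q(-4 - 1*(-2)) + (2 + 5*11))² = ((6 - 45*(-4 - 1*(-2))²/4) + (2 + 5*11))² = ((6 - 45*(-4 + 2)²/4) + (2 + 55))² = ((6 - 45/4*(-2)²) + 57)² = ((6 - 45/4*4) + 57)² = ((6 - 45) + 57)² = (-39 + 57)² = 18² = 324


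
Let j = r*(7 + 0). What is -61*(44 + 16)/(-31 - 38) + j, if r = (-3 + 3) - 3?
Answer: 737/23 ≈ 32.043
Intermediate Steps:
r = -3 (r = 0 - 3 = -3)
j = -21 (j = -3*(7 + 0) = -3*7 = -21)
-61*(44 + 16)/(-31 - 38) + j = -61*(44 + 16)/(-31 - 38) - 21 = -3660/(-69) - 21 = -3660*(-1)/69 - 21 = -61*(-20/23) - 21 = 1220/23 - 21 = 737/23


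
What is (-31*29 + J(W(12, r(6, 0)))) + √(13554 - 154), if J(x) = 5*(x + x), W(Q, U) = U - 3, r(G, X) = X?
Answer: -929 + 10*√134 ≈ -813.24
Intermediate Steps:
W(Q, U) = -3 + U
J(x) = 10*x (J(x) = 5*(2*x) = 10*x)
(-31*29 + J(W(12, r(6, 0)))) + √(13554 - 154) = (-31*29 + 10*(-3 + 0)) + √(13554 - 154) = (-899 + 10*(-3)) + √13400 = (-899 - 30) + 10*√134 = -929 + 10*√134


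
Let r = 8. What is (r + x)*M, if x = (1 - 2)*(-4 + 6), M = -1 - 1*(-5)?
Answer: 24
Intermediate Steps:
M = 4 (M = -1 + 5 = 4)
x = -2 (x = -1*2 = -2)
(r + x)*M = (8 - 2)*4 = 6*4 = 24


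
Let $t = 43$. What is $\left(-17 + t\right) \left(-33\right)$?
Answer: $-858$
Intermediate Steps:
$\left(-17 + t\right) \left(-33\right) = \left(-17 + 43\right) \left(-33\right) = 26 \left(-33\right) = -858$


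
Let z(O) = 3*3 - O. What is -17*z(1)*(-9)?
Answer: 1224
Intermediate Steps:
z(O) = 9 - O
-17*z(1)*(-9) = -17*(9 - 1*1)*(-9) = -17*(9 - 1)*(-9) = -17*8*(-9) = -136*(-9) = 1224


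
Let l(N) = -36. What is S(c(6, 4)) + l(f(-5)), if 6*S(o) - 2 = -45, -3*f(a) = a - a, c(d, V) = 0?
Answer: -259/6 ≈ -43.167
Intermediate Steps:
f(a) = 0 (f(a) = -(a - a)/3 = -⅓*0 = 0)
S(o) = -43/6 (S(o) = ⅓ + (⅙)*(-45) = ⅓ - 15/2 = -43/6)
S(c(6, 4)) + l(f(-5)) = -43/6 - 36 = -259/6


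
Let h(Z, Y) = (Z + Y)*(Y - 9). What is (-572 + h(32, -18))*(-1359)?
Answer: 1291050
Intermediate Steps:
h(Z, Y) = (-9 + Y)*(Y + Z) (h(Z, Y) = (Y + Z)*(-9 + Y) = (-9 + Y)*(Y + Z))
(-572 + h(32, -18))*(-1359) = (-572 + ((-18)² - 9*(-18) - 9*32 - 18*32))*(-1359) = (-572 + (324 + 162 - 288 - 576))*(-1359) = (-572 - 378)*(-1359) = -950*(-1359) = 1291050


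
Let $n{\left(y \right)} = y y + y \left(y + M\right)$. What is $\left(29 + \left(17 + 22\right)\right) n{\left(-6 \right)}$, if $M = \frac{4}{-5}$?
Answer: $\frac{26112}{5} \approx 5222.4$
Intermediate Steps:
$M = - \frac{4}{5}$ ($M = 4 \left(- \frac{1}{5}\right) = - \frac{4}{5} \approx -0.8$)
$n{\left(y \right)} = y^{2} + y \left(- \frac{4}{5} + y\right)$ ($n{\left(y \right)} = y y + y \left(y - \frac{4}{5}\right) = y^{2} + y \left(- \frac{4}{5} + y\right)$)
$\left(29 + \left(17 + 22\right)\right) n{\left(-6 \right)} = \left(29 + \left(17 + 22\right)\right) \frac{2}{5} \left(-6\right) \left(-2 + 5 \left(-6\right)\right) = \left(29 + 39\right) \frac{2}{5} \left(-6\right) \left(-2 - 30\right) = 68 \cdot \frac{2}{5} \left(-6\right) \left(-32\right) = 68 \cdot \frac{384}{5} = \frac{26112}{5}$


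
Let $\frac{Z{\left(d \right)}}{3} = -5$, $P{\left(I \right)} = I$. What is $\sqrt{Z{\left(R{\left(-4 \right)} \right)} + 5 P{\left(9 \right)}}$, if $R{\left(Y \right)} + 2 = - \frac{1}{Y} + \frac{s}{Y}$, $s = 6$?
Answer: $\sqrt{30} \approx 5.4772$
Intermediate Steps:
$R{\left(Y \right)} = -2 + \frac{5}{Y}$ ($R{\left(Y \right)} = -2 + \left(- \frac{1}{Y} + \frac{6}{Y}\right) = -2 + \frac{5}{Y}$)
$Z{\left(d \right)} = -15$ ($Z{\left(d \right)} = 3 \left(-5\right) = -15$)
$\sqrt{Z{\left(R{\left(-4 \right)} \right)} + 5 P{\left(9 \right)}} = \sqrt{-15 + 5 \cdot 9} = \sqrt{-15 + 45} = \sqrt{30}$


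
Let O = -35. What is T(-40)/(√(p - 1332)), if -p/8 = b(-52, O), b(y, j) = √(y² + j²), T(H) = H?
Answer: 20*I/√(333 + 2*√3929) ≈ 0.93417*I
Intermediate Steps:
b(y, j) = √(j² + y²)
p = -8*√3929 (p = -8*√((-35)² + (-52)²) = -8*√(1225 + 2704) = -8*√3929 ≈ -501.45)
T(-40)/(√(p - 1332)) = -40/√(-8*√3929 - 1332) = -40/√(-1332 - 8*√3929)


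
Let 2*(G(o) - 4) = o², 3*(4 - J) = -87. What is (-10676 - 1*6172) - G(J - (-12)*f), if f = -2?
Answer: -33785/2 ≈ -16893.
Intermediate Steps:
J = 33 (J = 4 - ⅓*(-87) = 4 + 29 = 33)
G(o) = 4 + o²/2
(-10676 - 1*6172) - G(J - (-12)*f) = (-10676 - 1*6172) - (4 + (33 - (-12)*(-2))²/2) = (-10676 - 6172) - (4 + (33 - 1*24)²/2) = -16848 - (4 + (33 - 24)²/2) = -16848 - (4 + (½)*9²) = -16848 - (4 + (½)*81) = -16848 - (4 + 81/2) = -16848 - 1*89/2 = -16848 - 89/2 = -33785/2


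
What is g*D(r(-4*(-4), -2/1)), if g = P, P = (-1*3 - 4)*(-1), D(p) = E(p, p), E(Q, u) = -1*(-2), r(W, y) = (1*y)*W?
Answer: 14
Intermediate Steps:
r(W, y) = W*y (r(W, y) = y*W = W*y)
E(Q, u) = 2
D(p) = 2
P = 7 (P = (-3 - 4)*(-1) = -7*(-1) = 7)
g = 7
g*D(r(-4*(-4), -2/1)) = 7*2 = 14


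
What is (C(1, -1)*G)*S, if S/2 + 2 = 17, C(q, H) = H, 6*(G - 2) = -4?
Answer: -40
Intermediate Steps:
G = 4/3 (G = 2 + (1/6)*(-4) = 2 - 2/3 = 4/3 ≈ 1.3333)
S = 30 (S = -4 + 2*17 = -4 + 34 = 30)
(C(1, -1)*G)*S = -1*4/3*30 = -4/3*30 = -40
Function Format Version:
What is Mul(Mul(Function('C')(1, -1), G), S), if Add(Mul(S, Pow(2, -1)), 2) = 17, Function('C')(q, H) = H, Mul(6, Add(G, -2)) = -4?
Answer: -40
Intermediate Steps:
G = Rational(4, 3) (G = Add(2, Mul(Rational(1, 6), -4)) = Add(2, Rational(-2, 3)) = Rational(4, 3) ≈ 1.3333)
S = 30 (S = Add(-4, Mul(2, 17)) = Add(-4, 34) = 30)
Mul(Mul(Function('C')(1, -1), G), S) = Mul(Mul(-1, Rational(4, 3)), 30) = Mul(Rational(-4, 3), 30) = -40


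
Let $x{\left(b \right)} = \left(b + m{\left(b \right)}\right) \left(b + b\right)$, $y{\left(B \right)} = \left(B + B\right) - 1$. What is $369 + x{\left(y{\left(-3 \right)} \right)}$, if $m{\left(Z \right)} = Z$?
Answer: $565$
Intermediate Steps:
$y{\left(B \right)} = -1 + 2 B$ ($y{\left(B \right)} = 2 B - 1 = -1 + 2 B$)
$x{\left(b \right)} = 4 b^{2}$ ($x{\left(b \right)} = \left(b + b\right) \left(b + b\right) = 2 b 2 b = 4 b^{2}$)
$369 + x{\left(y{\left(-3 \right)} \right)} = 369 + 4 \left(-1 + 2 \left(-3\right)\right)^{2} = 369 + 4 \left(-1 - 6\right)^{2} = 369 + 4 \left(-7\right)^{2} = 369 + 4 \cdot 49 = 369 + 196 = 565$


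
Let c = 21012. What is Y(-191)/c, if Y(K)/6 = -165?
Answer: -165/3502 ≈ -0.047116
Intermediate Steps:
Y(K) = -990 (Y(K) = 6*(-165) = -990)
Y(-191)/c = -990/21012 = -990*1/21012 = -165/3502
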